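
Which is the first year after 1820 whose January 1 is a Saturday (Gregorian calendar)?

1825

Jan 1 advances by 2 weekdays after a leap year and by 1 after a common year.
1820: Jan 1 is Saturday (leap).
1821: Monday
1822: Tuesday
1823: Wednesday
1824: Thursday (leap)
1825: Saturday
1825 begins on a Saturday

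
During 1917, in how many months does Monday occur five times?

A month of length L has five Mondays iff its first Monday is on day ≤ L−28 (so day 1–3 in a 31-day month, 1–2 in a 30-day month, day 1 in a leap February).
Checking each month of 1917: Jan starts Mon (31d) ✓; Feb starts Thu (28d); Mar starts Thu (31d); Apr starts Sun (30d) ✓; May starts Tue (31d); Jun starts Fri (30d); Jul starts Sun (31d) ✓; Aug starts Wed (31d); Sep starts Sat (30d); Oct starts Mon (31d) ✓; Nov starts Thu (30d); Dec starts Sat (31d) ✓.
Five-Monday months: January, April, July, October, December → 5.

5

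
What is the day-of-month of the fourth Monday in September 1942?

September 1, 1942 is a Tuesday, so the first Monday is the 7th.
The fourth Monday is 7 + 21 = 28.

28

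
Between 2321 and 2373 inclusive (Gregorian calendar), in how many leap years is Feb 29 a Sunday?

1

Leap years in 2321–2373: 13 of them.
Feb 29 weekday advances by 5 (mod 7) from one leap year to the next four years later (or differs when a century non-leap intervenes).
Leap-day weekdays: 2324:Fri 2328:Wed 2332:Mon 2336:Sat 2340:Thu 2344:Tue 2348:Sun✓ 2352:Fri 2356:Wed 2360:Mon 2364:Sat 2368:Thu 2372:Tue
Sunday: 2348 → 1.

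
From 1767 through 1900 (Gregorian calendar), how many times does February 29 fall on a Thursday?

Leap years in 1767–1900: 32 of them.
Feb 29 weekday advances by 5 (mod 7) from one leap year to the next four years later (or differs when a century non-leap intervenes).
Leap-day weekdays: 1768:Mon 1772:Sat 1776:Thu✓ 1780:Tue 1784:Sun 1788:Fri 1792:Wed 1796:Mon 1804:Wed 1808:Mon 1812:Sat 1816:Thu✓ 1820:Tue …(6 more)… 1848:Tue 1852:Sun 1856:Fri 1860:Wed 1864:Mon 1868:Sat 1872:Thu✓ 1876:Tue 1880:Sun 1884:Fri 1888:Wed 1892:Mon 1896:Sat
Thursday: 1776, 1816, 1844, 1872 → 4.

4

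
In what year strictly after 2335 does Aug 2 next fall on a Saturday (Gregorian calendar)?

2341

From one year to the next, a fixed date's weekday advances by 1, or by 2 when a Feb 29 lies between the two dates.
2335: August 2 is Friday.
2336: Sunday (+2)
2337: Monday (+1)
2338: Tuesday (+1)
2339: Wednesday (+1)
2340: Friday (+2)
2341: Saturday (+1)
Aug 2 falls on a Saturday in 2341.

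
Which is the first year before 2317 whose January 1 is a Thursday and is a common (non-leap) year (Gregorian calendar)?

Jan 1 advances by 2 weekdays after a leap year and by 1 after a common year.
2317: Jan 1 is Monday.
2316: Saturday (leap)
2315: Friday
2314: Thursday
2314 begins on a Thursday and is a common year.

2314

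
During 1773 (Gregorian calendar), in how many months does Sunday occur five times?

4

A month of length L has five Sundays iff its first Sunday is on day ≤ L−28 (so day 1–3 in a 31-day month, 1–2 in a 30-day month, day 1 in a leap February).
Checking each month of 1773: Jan starts Fri (31d) ✓; Feb starts Mon (28d); Mar starts Mon (31d); Apr starts Thu (30d); May starts Sat (31d) ✓; Jun starts Tue (30d); Jul starts Thu (31d); Aug starts Sun (31d) ✓; Sep starts Wed (30d); Oct starts Fri (31d) ✓; Nov starts Mon (30d); Dec starts Wed (31d).
Five-Sunday months: January, May, August, October → 4.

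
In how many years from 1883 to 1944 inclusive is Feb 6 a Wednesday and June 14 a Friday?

Check each year's weekday for Feb 6 and June 14:
  1883: Tue/Thu  1884: Wed/Sat  1885: Fri/Sun  1886: Sat/Mon  1887: Sun/Tue  1888: Mon/Thu  1889: Wed/Fri ✓  1890: Thu/Sat  1891: Fri/Sun  1892: Sat/Tue  1893: Mon/Wed  1894: Tue/Thu  1895: Wed/Fri ✓  1896: Thu/Sun  …(34 more)…  1931: Fri/Sun  1932: Sat/Tue  1933: Mon/Wed  1934: Tue/Thu  1935: Wed/Fri ✓  1936: Thu/Sun  1937: Sat/Mon  1938: Sun/Tue  1939: Mon/Wed  1940: Tue/Fri  1941: Thu/Sat  1942: Fri/Sun  1943: Sat/Mon  1944: Sun/Wed
Both conditions hold in: 1889, 1895, 1901, 1907, 1918, 1929, 1935 — 7.

7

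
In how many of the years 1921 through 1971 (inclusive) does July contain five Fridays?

July has 31 days; it has five Fridays when Friday falls among the first (month-length − 28) days — i.e. when July 1 is one of Friday/Thursday/Wednesday.
July 1 by year: 1921:Fri✓ 1922:Sat 1923:Sun 1924:Tue 1925:Wed✓ 1926:Thu✓ 1927:Fri✓ 1928:Sun 1929:Mon 1930:Tue 1931:Wed✓ 1932:Fri✓ 1933:Sat 1934:Sun 1935:Mon …(21 more)… 1957:Mon 1958:Tue 1959:Wed✓ 1960:Fri✓ 1961:Sat 1962:Sun 1963:Mon 1964:Wed✓ 1965:Thu✓ 1966:Fri✓ 1967:Sat 1968:Mon 1969:Tue 1970:Wed✓ 1971:Thu✓
Years with five Fridays: 1921, 1925, 1926, 1927, 1931, 1932, 1936, 1937, 1938, 1942, 1943, 1948, 1949, 1953, 1954, 1955, 1959, 1960, 1964, 1965, 1966, 1970, 1971 → 23.

23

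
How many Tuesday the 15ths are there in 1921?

3

Check the 15th of each month of 1921: Jan 15: Sat, Feb 15: Tue, Mar 15: Tue, Apr 15: Fri, May 15: Sun, Jun 15: Wed, Jul 15: Fri, Aug 15: Mon, Sep 15: Thu, Oct 15: Sat, Nov 15: Tue, Dec 15: Thu.
Tuesday occurs in February, March, November — 3 months.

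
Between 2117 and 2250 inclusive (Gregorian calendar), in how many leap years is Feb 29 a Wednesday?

Leap years in 2117–2250: 32 of them.
Feb 29 weekday advances by 5 (mod 7) from one leap year to the next four years later (or differs when a century non-leap intervenes).
Leap-day weekdays: 2120:Thu 2124:Tue 2128:Sun 2132:Fri 2136:Wed✓ 2140:Mon 2144:Sat 2148:Thu 2152:Tue 2156:Sun 2160:Fri 2164:Wed✓ 2168:Mon …(6 more)… 2196:Mon 2204:Wed✓ 2208:Mon 2212:Sat 2216:Thu 2220:Tue 2224:Sun 2228:Fri 2232:Wed✓ 2236:Mon 2240:Sat 2244:Thu 2248:Tue
Wednesday: 2136, 2164, 2192, 2204, 2232 → 5.

5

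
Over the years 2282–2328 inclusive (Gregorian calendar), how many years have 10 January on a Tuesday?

Track 10 January's weekday year by year (advancing +1, or +2 across a Feb 29):
  2282: Tue ✓  2283: Wed (+1)  2284: Thu (+1)  2285: Sat (+2)  2286: Sun (+1)
  2287: Mon (+1)  2288: Tue (+1) ✓  2289: Thu (+2)  2290: Fri (+1)  2291: Sat (+1)
  2292: Sun (+1)  2293: Tue (+2) ✓  2294: Wed (+1)  2295: Thu (+1)  … (19 more years) …
  2315: Sun (+1)  2316: Mon (+1)  2317: Wed (+2)  2318: Thu (+1)  2319: Fri (+1)
  2320: Sat (+1)  2321: Mon (+2)  2322: Tue (+1) ✓  2323: Wed (+1)  2324: Thu (+1)
  2325: Sat (+2)  2326: Sun (+1)  2327: Mon (+1)  2328: Tue (+1) ✓
Tuesday years: 2282, 2288, 2293, 2299, 2305, 2311, 2322, 2328 — 8 in total.

8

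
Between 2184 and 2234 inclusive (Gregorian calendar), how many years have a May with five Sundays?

22

May has 31 days; it has five Sundays when Sunday falls among the first (month-length − 28) days — i.e. when May 1 is one of Sunday/Saturday/Friday.
May 1 by year: 2184:Sat✓ 2185:Sun✓ 2186:Mon 2187:Tue 2188:Thu 2189:Fri✓ 2190:Sat✓ 2191:Sun✓ 2192:Tue 2193:Wed 2194:Thu 2195:Fri✓ 2196:Sun✓ 2197:Mon 2198:Tue …(21 more)… 2220:Mon 2221:Tue 2222:Wed 2223:Thu 2224:Sat✓ 2225:Sun✓ 2226:Mon 2227:Tue 2228:Thu 2229:Fri✓ 2230:Sat✓ 2231:Sun✓ 2232:Tue 2233:Wed 2234:Thu
Years with five Sundays: 2184, 2185, 2189, 2190, 2191, 2195, 2196, 2201, 2202, 2203, 2207, 2208, 2212, 2213, 2214, 2218, 2219, 2224, 2225, 2229, 2230, 2231 → 22.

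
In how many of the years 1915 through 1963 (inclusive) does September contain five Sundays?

September has 30 days; it has five Sundays when Sunday falls among the first (month-length − 28) days — i.e. when September 1 is one of Sunday/Saturday.
September 1 by year: 1915:Wed 1916:Fri 1917:Sat✓ 1918:Sun✓ 1919:Mon 1920:Wed 1921:Thu 1922:Fri 1923:Sat✓ 1924:Mon 1925:Tue 1926:Wed 1927:Thu 1928:Sat✓ 1929:Sun✓ …(19 more)… 1949:Thu 1950:Fri 1951:Sat✓ 1952:Mon 1953:Tue 1954:Wed 1955:Thu 1956:Sat✓ 1957:Sun✓ 1958:Mon 1959:Tue 1960:Thu 1961:Fri 1962:Sat✓ 1963:Sun✓
Years with five Sundays: 1917, 1918, 1923, 1928, 1929, 1934, 1935, 1940, 1945, 1946, 1951, 1956, 1957, 1962, 1963 → 15.

15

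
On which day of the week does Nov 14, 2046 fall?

January 1, 2046 is a Monday.
November 14 is day 318 of the year, i.e. 317 days after Jan 1.
317 mod 7 = 2, so advance 2 weekdays from Monday: Wednesday.

Wednesday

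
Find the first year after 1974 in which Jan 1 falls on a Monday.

1979

Jan 1 advances by 2 weekdays after a leap year and by 1 after a common year.
1974: Jan 1 is Tuesday.
1975: Wednesday
1976: Thursday (leap)
1977: Saturday
1978: Sunday
1979: Monday
1979 begins on a Monday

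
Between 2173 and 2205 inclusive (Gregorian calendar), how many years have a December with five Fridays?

14

December has 31 days; it has five Fridays when Friday falls among the first (month-length − 28) days — i.e. when December 1 is one of Friday/Thursday/Wednesday.
December 1 by year: 2173:Wed✓ 2174:Thu✓ 2175:Fri✓ 2176:Sun 2177:Mon 2178:Tue 2179:Wed✓ 2180:Fri✓ 2181:Sat 2182:Sun 2183:Mon 2184:Wed✓ 2185:Thu✓ 2186:Fri✓ 2187:Sat …(3 more)… 2191:Thu✓ 2192:Sat 2193:Sun 2194:Mon 2195:Tue 2196:Thu✓ 2197:Fri✓ 2198:Sat 2199:Sun 2200:Mon 2201:Tue 2202:Wed✓ 2203:Thu✓ 2204:Sat 2205:Sun
Years with five Fridays: 2173, 2174, 2175, 2179, 2180, 2184, 2185, 2186, 2190, 2191, 2196, 2197, 2202, 2203 → 14.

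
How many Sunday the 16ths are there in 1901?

Check the 16th of each month of 1901: Jan 16: Wed, Feb 16: Sat, Mar 16: Sat, Apr 16: Tue, May 16: Thu, Jun 16: Sun, Jul 16: Tue, Aug 16: Fri, Sep 16: Mon, Oct 16: Wed, Nov 16: Sat, Dec 16: Mon.
Sunday occurs in June — 1 month.

1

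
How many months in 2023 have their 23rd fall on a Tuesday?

1

Check the 23rd of each month of 2023: Jan 23: Mon, Feb 23: Thu, Mar 23: Thu, Apr 23: Sun, May 23: Tue, Jun 23: Fri, Jul 23: Sun, Aug 23: Wed, Sep 23: Sat, Oct 23: Mon, Nov 23: Thu, Dec 23: Sat.
Tuesday occurs in May — 1 month.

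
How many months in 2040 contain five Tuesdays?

A month of length L has five Tuesdays iff its first Tuesday is on day ≤ L−28 (so day 1–3 in a 31-day month, 1–2 in a 30-day month, day 1 in a leap February).
Checking each month of 2040: Jan starts Sun (31d) ✓; Feb starts Wed (29d); Mar starts Thu (31d); Apr starts Sun (30d); May starts Tue (31d) ✓; Jun starts Fri (30d); Jul starts Sun (31d) ✓; Aug starts Wed (31d); Sep starts Sat (30d); Oct starts Mon (31d) ✓; Nov starts Thu (30d); Dec starts Sat (31d).
Five-Tuesday months: January, May, July, October → 4.

4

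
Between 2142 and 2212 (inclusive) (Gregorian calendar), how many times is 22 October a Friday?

Track 22 October's weekday year by year (advancing +1, or +2 across a Feb 29):
  2142: Mon  2143: Tue (+1)  2144: Thu (+2)  2145: Fri (+1) ✓  2146: Sat (+1)
  2147: Sun (+1)  2148: Tue (+2)  2149: Wed (+1)  2150: Thu (+1)  2151: Fri (+1) ✓
  2152: Sun (+2)  2153: Mon (+1)  2154: Tue (+1)  2155: Wed (+1)  … (43 more years) …
  2199: Tue (+1)  2200: Wed (+1)  2201: Thu (+1)  2202: Fri (+1) ✓  2203: Sat (+1)
  2204: Mon (+2)  2205: Tue (+1)  2206: Wed (+1)  2207: Thu (+1)  2208: Sat (+2)
  2209: Sun (+1)  2210: Mon (+1)  2211: Tue (+1)  2212: Thu (+2)
Friday years: 2145, 2151, 2156, 2162, 2173, 2179, 2184, 2190, 2202 — 9 in total.

9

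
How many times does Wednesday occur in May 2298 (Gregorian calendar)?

4

May 2298 has 31 days and begins on Sunday.
The first Wednesday is May 4.
Wednesdays fall on 4, 11, 18, 25 — that's 4.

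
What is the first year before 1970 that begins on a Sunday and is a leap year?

1956

Jan 1 advances by 2 weekdays after a leap year and by 1 after a common year.
1970: Jan 1 is Thursday.
1969: Wednesday
1968: Monday (leap)
1967: Sunday
1966: Saturday
1965: Friday
1964: Wednesday (leap)
1963: Tuesday
1962: Monday
1961: Sunday
1960: Friday (leap)
1959: Thursday
1958: Wednesday
1957: Tuesday
1956: Sunday (leap)
1956 begins on a Sunday and is a leap year.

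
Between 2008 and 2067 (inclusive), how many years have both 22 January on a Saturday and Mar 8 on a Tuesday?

Check each year's weekday for 22 January and Mar 8:
  2008: Tue/Sat  2009: Thu/Sun  2010: Fri/Mon  2011: Sat/Tue ✓  2012: Sun/Thu  2013: Tue/Fri  2014: Wed/Sat  2015: Thu/Sun  2016: Fri/Tue  2017: Sun/Wed  2018: Mon/Thu  2019: Tue/Fri  2020: Wed/Sun  2021: Fri/Mon  …(32 more)…  2054: Thu/Sun  2055: Fri/Mon  2056: Sat/Wed  2057: Mon/Thu  2058: Tue/Fri  2059: Wed/Sat  2060: Thu/Mon  2061: Sat/Tue ✓  2062: Sun/Wed  2063: Mon/Thu  2064: Tue/Sat  2065: Thu/Sun  2066: Fri/Mon  2067: Sat/Tue ✓
Both conditions hold in: 2011, 2022, 2033, 2039, 2050, 2061, 2067 — 7.

7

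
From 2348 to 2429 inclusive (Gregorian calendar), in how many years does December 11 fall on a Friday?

Track December 11's weekday year by year (advancing +1, or +2 across a Feb 29):
  2348: Sat  2349: Sun (+1)  2350: Mon (+1)  2351: Tue (+1)  2352: Thu (+2)
  2353: Fri (+1) ✓  2354: Sat (+1)  2355: Sun (+1)  2356: Tue (+2)  2357: Wed (+1)
  2358: Thu (+1)  2359: Fri (+1) ✓  2360: Sun (+2)  2361: Mon (+1)  … (54 more years) …
  2416: Sun (+2)  2417: Mon (+1)  2418: Tue (+1)  2419: Wed (+1)  2420: Fri (+2) ✓
  2421: Sat (+1)  2422: Sun (+1)  2423: Mon (+1)  2424: Wed (+2)  2425: Thu (+1)
  2426: Fri (+1) ✓  2427: Sat (+1)  2428: Mon (+2)  2429: Tue (+1)
Friday years: 2353, 2359, 2364, 2370, 2381, 2387, 2392, 2398, 2409, 2415, 2420, 2426 — 12 in total.

12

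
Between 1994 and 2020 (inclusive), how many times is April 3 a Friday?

Track April 3's weekday year by year (advancing +1, or +2 across a Feb 29):
  1994: Sun  1995: Mon (+1)  1996: Wed (+2)  1997: Thu (+1)  1998: Fri (+1) ✓
  1999: Sat (+1)  2000: Mon (+2)  2001: Tue (+1)  2002: Wed (+1)  2003: Thu (+1)
  2004: Sat (+2)  2005: Sun (+1)  2006: Mon (+1)  2007: Tue (+1)  2008: Thu (+2)
  2009: Fri (+1) ✓  2010: Sat (+1)  2011: Sun (+1)  2012: Tue (+2)  2013: Wed (+1)
  2014: Thu (+1)  2015: Fri (+1) ✓  2016: Sun (+2)  2017: Mon (+1)  2018: Tue (+1)
  2019: Wed (+1)  2020: Fri (+2) ✓
Friday years: 1998, 2009, 2015, 2020 — 4 in total.

4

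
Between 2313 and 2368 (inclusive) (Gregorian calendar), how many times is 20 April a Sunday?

8

Track 20 April's weekday year by year (advancing +1, or +2 across a Feb 29):
  2313: Sun ✓  2314: Mon (+1)  2315: Tue (+1)  2316: Thu (+2)  2317: Fri (+1)
  2318: Sat (+1)  2319: Sun (+1) ✓  2320: Tue (+2)  2321: Wed (+1)  2322: Thu (+1)
  2323: Fri (+1)  2324: Sun (+2) ✓  2325: Mon (+1)  2326: Tue (+1)  … (28 more years) …
  2355: Wed (+1)  2356: Fri (+2)  2357: Sat (+1)  2358: Sun (+1) ✓  2359: Mon (+1)
  2360: Wed (+2)  2361: Thu (+1)  2362: Fri (+1)  2363: Sat (+1)  2364: Mon (+2)
  2365: Tue (+1)  2366: Wed (+1)  2367: Thu (+1)  2368: Sat (+2)
Sunday years: 2313, 2319, 2324, 2330, 2341, 2347, 2352, 2358 — 8 in total.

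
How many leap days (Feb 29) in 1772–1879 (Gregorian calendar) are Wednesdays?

4

Leap years in 1772–1879: 26 of them.
Feb 29 weekday advances by 5 (mod 7) from one leap year to the next four years later (or differs when a century non-leap intervenes).
Leap-day weekdays: 1772:Sat 1776:Thu 1780:Tue 1784:Sun 1788:Fri 1792:Wed✓ 1796:Mon 1804:Wed✓ 1808:Mon 1812:Sat 1816:Thu 1820:Tue 1824:Sun 1828:Fri 1832:Wed✓ 1836:Mon 1840:Sat 1844:Thu 1848:Tue 1852:Sun 1856:Fri 1860:Wed✓ 1864:Mon 1868:Sat 1872:Thu 1876:Tue
Wednesday: 1792, 1804, 1832, 1860 → 4.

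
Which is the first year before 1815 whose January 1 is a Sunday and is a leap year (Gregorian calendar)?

Jan 1 advances by 2 weekdays after a leap year and by 1 after a common year.
1815: Jan 1 is Sunday.
1814: Saturday
1813: Friday
1812: Wednesday (leap)
1811: Tuesday
1810: Monday
1809: Sunday
1808: Friday (leap)
1807: Thursday
1806: Wednesday
1805: Tuesday
1804: Sunday (leap)
1804 begins on a Sunday and is a leap year.

1804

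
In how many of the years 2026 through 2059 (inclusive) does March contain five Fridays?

15

March has 31 days; it has five Fridays when Friday falls among the first (month-length − 28) days — i.e. when March 1 is one of Friday/Thursday/Wednesday.
March 1 by year: 2026:Sun 2027:Mon 2028:Wed✓ 2029:Thu✓ 2030:Fri✓ 2031:Sat 2032:Mon 2033:Tue 2034:Wed✓ 2035:Thu✓ 2036:Sat 2037:Sun 2038:Mon 2039:Tue 2040:Thu✓ …(4 more)… 2045:Wed✓ 2046:Thu✓ 2047:Fri✓ 2048:Sun 2049:Mon 2050:Tue 2051:Wed✓ 2052:Fri✓ 2053:Sat 2054:Sun 2055:Mon 2056:Wed✓ 2057:Thu✓ 2058:Fri✓ 2059:Sat
Years with five Fridays: 2028, 2029, 2030, 2034, 2035, 2040, 2041, 2045, 2046, 2047, 2051, 2052, 2056, 2057, 2058 → 15.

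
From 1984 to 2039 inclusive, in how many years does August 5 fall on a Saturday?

Track August 5's weekday year by year (advancing +1, or +2 across a Feb 29):
  1984: Sun  1985: Mon (+1)  1986: Tue (+1)  1987: Wed (+1)  1988: Fri (+2)
  1989: Sat (+1) ✓  1990: Sun (+1)  1991: Mon (+1)  1992: Wed (+2)  1993: Thu (+1)
  1994: Fri (+1)  1995: Sat (+1) ✓  1996: Mon (+2)  1997: Tue (+1)  … (28 more years) …
  2026: Wed (+1)  2027: Thu (+1)  2028: Sat (+2) ✓  2029: Sun (+1)  2030: Mon (+1)
  2031: Tue (+1)  2032: Thu (+2)  2033: Fri (+1)  2034: Sat (+1) ✓  2035: Sun (+1)
  2036: Tue (+2)  2037: Wed (+1)  2038: Thu (+1)  2039: Fri (+1)
Saturday years: 1989, 1995, 2000, 2006, 2017, 2023, 2028, 2034 — 8 in total.

8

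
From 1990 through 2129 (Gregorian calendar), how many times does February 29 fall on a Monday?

4

Leap years in 1990–2129: 34 of them.
Feb 29 weekday advances by 5 (mod 7) from one leap year to the next four years later (or differs when a century non-leap intervenes).
Leap-day weekdays: 1992:Sat 1996:Thu 2000:Tue 2004:Sun 2008:Fri 2012:Wed 2016:Mon✓ 2020:Sat 2024:Thu 2028:Tue 2032:Sun 2036:Fri 2040:Wed …(8 more)… 2076:Sat 2080:Thu 2084:Tue 2088:Sun 2092:Fri 2096:Wed 2104:Fri 2108:Wed 2112:Mon✓ 2116:Sat 2120:Thu 2124:Tue 2128:Sun
Monday: 2016, 2044, 2072, 2112 → 4.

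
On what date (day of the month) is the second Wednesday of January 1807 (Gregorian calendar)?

January 1, 1807 is a Thursday, so the first Wednesday is the 7th.
The second Wednesday is 7 + 7 = 14.

14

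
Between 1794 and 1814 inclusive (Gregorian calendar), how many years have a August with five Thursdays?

August has 31 days; it has five Thursdays when Thursday falls among the first (month-length − 28) days — i.e. when August 1 is one of Thursday/Wednesday/Tuesday.
August 1 by year: 1794:Fri 1795:Sat 1796:Mon 1797:Tue✓ 1798:Wed✓ 1799:Thu✓ 1800:Fri 1801:Sat 1802:Sun 1803:Mon 1804:Wed✓ 1805:Thu✓ 1806:Fri 1807:Sat 1808:Mon 1809:Tue✓ 1810:Wed✓ 1811:Thu✓ 1812:Sat 1813:Sun 1814:Mon
Years with five Thursdays: 1797, 1798, 1799, 1804, 1805, 1809, 1810, 1811 → 8.

8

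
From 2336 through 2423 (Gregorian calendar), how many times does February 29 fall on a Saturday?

Leap years in 2336–2423: 22 of them.
Feb 29 weekday advances by 5 (mod 7) from one leap year to the next four years later (or differs when a century non-leap intervenes).
Leap-day weekdays: 2336:Sat✓ 2340:Thu 2344:Tue 2348:Sun 2352:Fri 2356:Wed 2360:Mon 2364:Sat✓ 2368:Thu 2372:Tue 2376:Sun 2380:Fri 2384:Wed 2388:Mon 2392:Sat✓ 2396:Thu 2400:Tue 2404:Sun 2408:Fri 2412:Wed 2416:Mon 2420:Sat✓
Saturday: 2336, 2364, 2392, 2420 → 4.

4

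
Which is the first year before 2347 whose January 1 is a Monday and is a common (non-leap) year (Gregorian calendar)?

Jan 1 advances by 2 weekdays after a leap year and by 1 after a common year.
2347: Jan 1 is Wednesday.
2346: Tuesday
2345: Monday
2345 begins on a Monday and is a common year.

2345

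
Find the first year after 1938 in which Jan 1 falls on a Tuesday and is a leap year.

Jan 1 advances by 2 weekdays after a leap year and by 1 after a common year.
1938: Jan 1 is Saturday.
1939: Sunday
1940: Monday (leap)
1941: Wednesday
1942: Thursday
1943: Friday
1944: Saturday (leap)
1945: Monday
1946: Tuesday
1947: Wednesday
1948: Thursday (leap)
1949: Saturday
1950: Sunday
1951: Monday
1952: Tuesday (leap)
1952 begins on a Tuesday and is a leap year.

1952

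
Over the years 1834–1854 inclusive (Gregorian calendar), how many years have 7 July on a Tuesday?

Track 7 July's weekday year by year (advancing +1, or +2 across a Feb 29):
  1834: Mon  1835: Tue (+1) ✓  1836: Thu (+2)  1837: Fri (+1)  1838: Sat (+1)
  1839: Sun (+1)  1840: Tue (+2) ✓  1841: Wed (+1)  1842: Thu (+1)  1843: Fri (+1)
  1844: Sun (+2)  1845: Mon (+1)  1846: Tue (+1) ✓  1847: Wed (+1)  1848: Fri (+2)
  1849: Sat (+1)  1850: Sun (+1)  1851: Mon (+1)  1852: Wed (+2)  1853: Thu (+1)
  1854: Fri (+1)
Tuesday years: 1835, 1840, 1846 — 3 in total.

3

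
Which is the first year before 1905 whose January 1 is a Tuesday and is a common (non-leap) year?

1901

Jan 1 advances by 2 weekdays after a leap year and by 1 after a common year.
1905: Jan 1 is Sunday.
1904: Friday (leap)
1903: Thursday
1902: Wednesday
1901: Tuesday
1901 begins on a Tuesday and is a common year.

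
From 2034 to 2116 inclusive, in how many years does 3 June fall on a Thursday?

Track 3 June's weekday year by year (advancing +1, or +2 across a Feb 29):
  2034: Sat  2035: Sun (+1)  2036: Tue (+2)  2037: Wed (+1)  2038: Thu (+1) ✓
  2039: Fri (+1)  2040: Sun (+2)  2041: Mon (+1)  2042: Tue (+1)  2043: Wed (+1)
  2044: Fri (+2)  2045: Sat (+1)  2046: Sun (+1)  2047: Mon (+1)  … (55 more years) …
  2103: Sun (+1)  2104: Tue (+2)  2105: Wed (+1)  2106: Thu (+1) ✓  2107: Fri (+1)
  2108: Sun (+2)  2109: Mon (+1)  2110: Tue (+1)  2111: Wed (+1)  2112: Fri (+2)
  2113: Sat (+1)  2114: Sun (+1)  2115: Mon (+1)  2116: Wed (+2)
Thursday years: 2038, 2049, 2055, 2060, 2066, 2077, 2083, 2088, 2094, 2100, 2106 — 11 in total.

11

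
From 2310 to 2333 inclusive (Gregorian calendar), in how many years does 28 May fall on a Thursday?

3

Track 28 May's weekday year by year (advancing +1, or +2 across a Feb 29):
  2310: Sat  2311: Sun (+1)  2312: Tue (+2)  2313: Wed (+1)  2314: Thu (+1) ✓
  2315: Fri (+1)  2316: Sun (+2)  2317: Mon (+1)  2318: Tue (+1)  2319: Wed (+1)
  2320: Fri (+2)  2321: Sat (+1)  2322: Sun (+1)  2323: Mon (+1)  2324: Wed (+2)
  2325: Thu (+1) ✓  2326: Fri (+1)  2327: Sat (+1)  2328: Mon (+2)  2329: Tue (+1)
  2330: Wed (+1)  2331: Thu (+1) ✓  2332: Sat (+2)  2333: Sun (+1)
Thursday years: 2314, 2325, 2331 — 3 in total.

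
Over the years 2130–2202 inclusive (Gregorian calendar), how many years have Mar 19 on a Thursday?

Track Mar 19's weekday year by year (advancing +1, or +2 across a Feb 29):
  2130: Sun  2131: Mon (+1)  2132: Wed (+2)  2133: Thu (+1) ✓  2134: Fri (+1)
  2135: Sat (+1)  2136: Mon (+2)  2137: Tue (+1)  2138: Wed (+1)  2139: Thu (+1) ✓
  2140: Sat (+2)  2141: Sun (+1)  2142: Mon (+1)  2143: Tue (+1)  … (45 more years) …
  2189: Thu (+1) ✓  2190: Fri (+1)  2191: Sat (+1)  2192: Mon (+2)  2193: Tue (+1)
  2194: Wed (+1)  2195: Thu (+1) ✓  2196: Sat (+2)  2197: Sun (+1)  2198: Mon (+1)
  2199: Tue (+1)  2200: Wed (+1)  2201: Thu (+1) ✓  2202: Fri (+1)
Thursday years: 2133, 2139, 2144, 2150, 2161, 2167, 2172, 2178, 2189, 2195, 2201 — 11 in total.

11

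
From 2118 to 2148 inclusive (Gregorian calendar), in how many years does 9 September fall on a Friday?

5

Track 9 September's weekday year by year (advancing +1, or +2 across a Feb 29):
  2118: Fri ✓  2119: Sat (+1)  2120: Mon (+2)  2121: Tue (+1)  2122: Wed (+1)
  2123: Thu (+1)  2124: Sat (+2)  2125: Sun (+1)  2126: Mon (+1)  2127: Tue (+1)
  2128: Thu (+2)  2129: Fri (+1) ✓  2130: Sat (+1)  2131: Sun (+1)  … (3 more years) …
  2135: Fri (+1) ✓  2136: Sun (+2)  2137: Mon (+1)  2138: Tue (+1)  2139: Wed (+1)
  2140: Fri (+2) ✓  2141: Sat (+1)  2142: Sun (+1)  2143: Mon (+1)  2144: Wed (+2)
  2145: Thu (+1)  2146: Fri (+1) ✓  2147: Sat (+1)  2148: Mon (+2)
Friday years: 2118, 2129, 2135, 2140, 2146 — 5 in total.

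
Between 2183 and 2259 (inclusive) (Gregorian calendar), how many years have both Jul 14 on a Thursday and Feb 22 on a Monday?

3

Check each year's weekday for Jul 14 and Feb 22:
  2183: Mon/Sat  2184: Wed/Sun  2185: Thu/Tue  2186: Fri/Wed  2187: Sat/Thu  2188: Mon/Fri  2189: Tue/Sun  2190: Wed/Mon  2191: Thu/Tue  2192: Sat/Wed  2193: Sun/Fri  2194: Mon/Sat  2195: Tue/Sun  2196: Thu/Mon ✓  …(49 more)…  2246: Tue/Sun  2247: Wed/Mon  2248: Fri/Tue  2249: Sat/Thu  2250: Sun/Fri  2251: Mon/Sat  2252: Wed/Sun  2253: Thu/Tue  2254: Fri/Wed  2255: Sat/Thu  2256: Mon/Fri  2257: Tue/Sun  2258: Wed/Mon  2259: Thu/Tue
Both conditions hold in: 2196, 2208, 2236 — 3.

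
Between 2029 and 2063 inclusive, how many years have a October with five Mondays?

16

October has 31 days; it has five Mondays when Monday falls among the first (month-length − 28) days — i.e. when October 1 is one of Monday/Sunday/Saturday.
October 1 by year: 2029:Mon✓ 2030:Tue 2031:Wed 2032:Fri 2033:Sat✓ 2034:Sun✓ 2035:Mon✓ 2036:Wed 2037:Thu 2038:Fri 2039:Sat✓ 2040:Mon✓ 2041:Tue 2042:Wed 2043:Thu …(5 more)… 2049:Fri 2050:Sat✓ 2051:Sun✓ 2052:Tue 2053:Wed 2054:Thu 2055:Fri 2056:Sun✓ 2057:Mon✓ 2058:Tue 2059:Wed 2060:Fri 2061:Sat✓ 2062:Sun✓ 2063:Mon✓
Years with five Mondays: 2029, 2033, 2034, 2035, 2039, 2040, 2044, 2045, 2046, 2050, 2051, 2056, 2057, 2061, 2062, 2063 → 16.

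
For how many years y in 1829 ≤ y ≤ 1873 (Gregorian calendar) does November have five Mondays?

November has 30 days; it has five Mondays when Monday falls among the first (month-length − 28) days — i.e. when November 1 is one of Monday/Sunday.
November 1 by year: 1829:Sun✓ 1830:Mon✓ 1831:Tue 1832:Thu 1833:Fri 1834:Sat 1835:Sun✓ 1836:Tue 1837:Wed 1838:Thu 1839:Fri 1840:Sun✓ 1841:Mon✓ 1842:Tue 1843:Wed …(15 more)… 1859:Tue 1860:Thu 1861:Fri 1862:Sat 1863:Sun✓ 1864:Tue 1865:Wed 1866:Thu 1867:Fri 1868:Sun✓ 1869:Mon✓ 1870:Tue 1871:Wed 1872:Fri 1873:Sat
Years with five Mondays: 1829, 1830, 1835, 1840, 1841, 1846, 1847, 1852, 1857, 1858, 1863, 1868, 1869 → 13.

13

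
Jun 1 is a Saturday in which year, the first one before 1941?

From one year to the next, a fixed date's weekday advances by 1, or by 2 when a Feb 29 lies between the two dates.
1941: June 1 is Sunday.
1940: Saturday (−1)
Jun 1 falls on a Saturday in 1940.

1940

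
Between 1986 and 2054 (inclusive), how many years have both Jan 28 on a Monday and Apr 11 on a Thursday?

Check each year's weekday for Jan 28 and Apr 11:
  1986: Tue/Fri  1987: Wed/Sat  1988: Thu/Mon  1989: Sat/Tue  1990: Sun/Wed  1991: Mon/Thu ✓  1992: Tue/Sat  1993: Thu/Sun  1994: Fri/Mon  1995: Sat/Tue  1996: Sun/Thu  1997: Tue/Fri  1998: Wed/Sat  1999: Thu/Sun  …(41 more)…  2041: Mon/Thu ✓  2042: Tue/Fri  2043: Wed/Sat  2044: Thu/Mon  2045: Sat/Tue  2046: Sun/Wed  2047: Mon/Thu ✓  2048: Tue/Sat  2049: Thu/Sun  2050: Fri/Mon  2051: Sat/Tue  2052: Sun/Thu  2053: Tue/Fri  2054: Wed/Sat
Both conditions hold in: 1991, 2002, 2013, 2019, 2030, 2041, 2047 — 7.

7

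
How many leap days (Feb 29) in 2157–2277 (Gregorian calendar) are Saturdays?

Leap years in 2157–2277: 29 of them.
Feb 29 weekday advances by 5 (mod 7) from one leap year to the next four years later (or differs when a century non-leap intervenes).
Leap-day weekdays: 2160:Fri 2164:Wed 2168:Mon 2172:Sat✓ 2176:Thu 2180:Tue 2184:Sun 2188:Fri 2192:Wed 2196:Mon 2204:Wed 2208:Mon 2212:Sat✓ …(3 more)… 2228:Fri 2232:Wed 2236:Mon 2240:Sat✓ 2244:Thu 2248:Tue 2252:Sun 2256:Fri 2260:Wed 2264:Mon 2268:Sat✓ 2272:Thu 2276:Tue
Saturday: 2172, 2212, 2240, 2268 → 4.

4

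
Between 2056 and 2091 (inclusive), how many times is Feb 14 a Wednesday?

Track Feb 14's weekday year by year (advancing +1, or +2 across a Feb 29):
  2056: Mon  2057: Wed (+2) ✓  2058: Thu (+1)  2059: Fri (+1)  2060: Sat (+1)
  2061: Mon (+2)  2062: Tue (+1)  2063: Wed (+1) ✓  2064: Thu (+1)  2065: Sat (+2)
  2066: Sun (+1)  2067: Mon (+1)  2068: Tue (+1)  2069: Thu (+2)  … (8 more years) …
  2078: Mon (+1)  2079: Tue (+1)  2080: Wed (+1) ✓  2081: Fri (+2)  2082: Sat (+1)
  2083: Sun (+1)  2084: Mon (+1)  2085: Wed (+2) ✓  2086: Thu (+1)  2087: Fri (+1)
  2088: Sat (+1)  2089: Mon (+2)  2090: Tue (+1)  2091: Wed (+1) ✓
Wednesday years: 2057, 2063, 2074, 2080, 2085, 2091 — 6 in total.

6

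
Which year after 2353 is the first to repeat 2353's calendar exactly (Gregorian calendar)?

2359

Two years share a calendar iff Jan 1 falls on the same weekday and both are leap or both are common. 2353: Jan 1 is Thursday, common year.
2354: Jan 1 Friday, common
2355: Jan 1 Saturday, common
2356: Jan 1 Sunday, leap
2357: Jan 1 Tuesday, common
2358: Jan 1 Wednesday, common
2359: Jan 1 Thursday, common
2359 matches on both conditions.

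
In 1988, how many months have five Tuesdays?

A month of length L has five Tuesdays iff its first Tuesday is on day ≤ L−28 (so day 1–3 in a 31-day month, 1–2 in a 30-day month, day 1 in a leap February).
Checking each month of 1988: Jan starts Fri (31d); Feb starts Mon (29d); Mar starts Tue (31d) ✓; Apr starts Fri (30d); May starts Sun (31d) ✓; Jun starts Wed (30d); Jul starts Fri (31d); Aug starts Mon (31d) ✓; Sep starts Thu (30d); Oct starts Sat (31d); Nov starts Tue (30d) ✓; Dec starts Thu (31d).
Five-Tuesday months: March, May, August, November → 4.

4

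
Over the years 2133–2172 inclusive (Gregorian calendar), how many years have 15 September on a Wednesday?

Track 15 September's weekday year by year (advancing +1, or +2 across a Feb 29):
  2133: Tue  2134: Wed (+1) ✓  2135: Thu (+1)  2136: Sat (+2)  2137: Sun (+1)
  2138: Mon (+1)  2139: Tue (+1)  2140: Thu (+2)  2141: Fri (+1)  2142: Sat (+1)
  2143: Sun (+1)  2144: Tue (+2)  2145: Wed (+1) ✓  2146: Thu (+1)  … (12 more years) …
  2159: Sat (+1)  2160: Mon (+2)  2161: Tue (+1)  2162: Wed (+1) ✓  2163: Thu (+1)
  2164: Sat (+2)  2165: Sun (+1)  2166: Mon (+1)  2167: Tue (+1)  2168: Thu (+2)
  2169: Fri (+1)  2170: Sat (+1)  2171: Sun (+1)  2172: Tue (+2)
Wednesday years: 2134, 2145, 2151, 2156, 2162 — 5 in total.

5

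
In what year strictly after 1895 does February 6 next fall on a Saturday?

From one year to the next, a fixed date's weekday advances by 1, or by 2 when a Feb 29 lies between the two dates.
1895: February 6 is Wednesday.
1896: Thursday (+1)
1897: Saturday (+2)
February 6 falls on a Saturday in 1897.

1897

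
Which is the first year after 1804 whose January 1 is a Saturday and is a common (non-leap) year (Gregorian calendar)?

1814

Jan 1 advances by 2 weekdays after a leap year and by 1 after a common year.
1804: Jan 1 is Sunday (leap).
1805: Tuesday
1806: Wednesday
1807: Thursday
1808: Friday (leap)
1809: Sunday
1810: Monday
1811: Tuesday
1812: Wednesday (leap)
1813: Friday
1814: Saturday
1814 begins on a Saturday and is a common year.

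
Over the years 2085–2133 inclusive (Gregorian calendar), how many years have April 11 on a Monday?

Track April 11's weekday year by year (advancing +1, or +2 across a Feb 29):
  2085: Wed  2086: Thu (+1)  2087: Fri (+1)  2088: Sun (+2)  2089: Mon (+1) ✓
  2090: Tue (+1)  2091: Wed (+1)  2092: Fri (+2)  2093: Sat (+1)  2094: Sun (+1)
  2095: Mon (+1) ✓  2096: Wed (+2)  2097: Thu (+1)  2098: Fri (+1)  … (21 more years) …
  2120: Thu (+2)  2121: Fri (+1)  2122: Sat (+1)  2123: Sun (+1)  2124: Tue (+2)
  2125: Wed (+1)  2126: Thu (+1)  2127: Fri (+1)  2128: Sun (+2)  2129: Mon (+1) ✓
  2130: Tue (+1)  2131: Wed (+1)  2132: Fri (+2)  2133: Sat (+1)
Monday years: 2089, 2095, 2101, 2107, 2112, 2118, 2129 — 7 in total.

7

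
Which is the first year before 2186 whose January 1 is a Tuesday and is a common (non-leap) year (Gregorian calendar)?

2182

Jan 1 advances by 2 weekdays after a leap year and by 1 after a common year.
2186: Jan 1 is Sunday.
2185: Saturday
2184: Thursday (leap)
2183: Wednesday
2182: Tuesday
2182 begins on a Tuesday and is a common year.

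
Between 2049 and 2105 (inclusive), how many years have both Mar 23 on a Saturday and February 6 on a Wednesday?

5

Check each year's weekday for Mar 23 and February 6:
  2049: Tue/Sat  2050: Wed/Sun  2051: Thu/Mon  2052: Sat/Tue  2053: Sun/Thu  2054: Mon/Fri  2055: Tue/Sat  2056: Thu/Sun  2057: Fri/Tue  2058: Sat/Wed ✓  2059: Sun/Thu  2060: Tue/Fri  2061: Wed/Sun  2062: Thu/Mon  …(29 more)…  2092: Sun/Wed  2093: Mon/Fri  2094: Tue/Sat  2095: Wed/Sun  2096: Fri/Mon  2097: Sat/Wed ✓  2098: Sun/Thu  2099: Mon/Fri  2100: Tue/Sat  2101: Wed/Sun  2102: Thu/Mon  2103: Fri/Tue  2104: Sun/Wed  2105: Mon/Fri
Both conditions hold in: 2058, 2069, 2075, 2086, 2097 — 5.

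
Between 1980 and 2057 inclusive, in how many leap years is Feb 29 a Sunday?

2

Leap years in 1980–2057: 20 of them.
Feb 29 weekday advances by 5 (mod 7) from one leap year to the next four years later (or differs when a century non-leap intervenes).
Leap-day weekdays: 1980:Fri 1984:Wed 1988:Mon 1992:Sat 1996:Thu 2000:Tue 2004:Sun✓ 2008:Fri 2012:Wed 2016:Mon 2020:Sat 2024:Thu 2028:Tue 2032:Sun✓ 2036:Fri 2040:Wed 2044:Mon 2048:Sat 2052:Thu 2056:Tue
Sunday: 2004, 2032 → 2.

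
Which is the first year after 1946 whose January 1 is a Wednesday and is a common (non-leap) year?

Jan 1 advances by 2 weekdays after a leap year and by 1 after a common year.
1946: Jan 1 is Tuesday.
1947: Wednesday
1947 begins on a Wednesday and is a common year.

1947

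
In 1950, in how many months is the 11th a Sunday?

1

Check the 11th of each month of 1950: Jan 11: Wed, Feb 11: Sat, Mar 11: Sat, Apr 11: Tue, May 11: Thu, Jun 11: Sun, Jul 11: Tue, Aug 11: Fri, Sep 11: Mon, Oct 11: Wed, Nov 11: Sat, Dec 11: Mon.
Sunday occurs in June — 1 month.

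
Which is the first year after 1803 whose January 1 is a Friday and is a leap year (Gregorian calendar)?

Jan 1 advances by 2 weekdays after a leap year and by 1 after a common year.
1803: Jan 1 is Saturday.
1804: Sunday (leap)
1805: Tuesday
1806: Wednesday
1807: Thursday
1808: Friday (leap)
1808 begins on a Friday and is a leap year.

1808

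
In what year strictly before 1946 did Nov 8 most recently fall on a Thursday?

1945

From one year to the next, a fixed date's weekday advances by 1, or by 2 when a Feb 29 lies between the two dates.
1946: November 8 is Friday.
1945: Thursday (−1)
Nov 8 falls on a Thursday in 1945.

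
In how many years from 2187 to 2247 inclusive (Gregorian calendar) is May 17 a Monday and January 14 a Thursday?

7

Check each year's weekday for May 17 and January 14:
  2187: Thu/Sun  2188: Sat/Mon  2189: Sun/Wed  2190: Mon/Thu ✓  2191: Tue/Fri  2192: Thu/Sat  2193: Fri/Mon  2194: Sat/Tue  2195: Sun/Wed  2196: Tue/Thu  2197: Wed/Sat  2198: Thu/Sun  2199: Fri/Mon  2200: Sat/Tue  …(33 more)…  2234: Sat/Tue  2235: Sun/Wed  2236: Tue/Thu  2237: Wed/Sat  2238: Thu/Sun  2239: Fri/Mon  2240: Sun/Tue  2241: Mon/Thu ✓  2242: Tue/Fri  2243: Wed/Sat  2244: Fri/Sun  2245: Sat/Tue  2246: Sun/Wed  2247: Mon/Thu ✓
Both conditions hold in: 2190, 2202, 2213, 2219, 2230, 2241, 2247 — 7.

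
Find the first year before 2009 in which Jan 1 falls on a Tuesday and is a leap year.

Jan 1 advances by 2 weekdays after a leap year and by 1 after a common year.
2009: Jan 1 is Thursday.
2008: Tuesday (leap)
2008 begins on a Tuesday and is a leap year.

2008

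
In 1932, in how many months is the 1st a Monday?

2

Check the 1st of each month of 1932: Jan 1: Fri, Feb 1: Mon, Mar 1: Tue, Apr 1: Fri, May 1: Sun, Jun 1: Wed, Jul 1: Fri, Aug 1: Mon, Sep 1: Thu, Oct 1: Sat, Nov 1: Tue, Dec 1: Thu.
Monday occurs in February, August — 2 months.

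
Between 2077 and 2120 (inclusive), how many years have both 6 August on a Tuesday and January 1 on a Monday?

Check each year's weekday for 6 August and January 1:
  2077: Fri/Fri  2078: Sat/Sat  2079: Sun/Sun  2080: Tue/Mon ✓  2081: Wed/Wed  2082: Thu/Thu  2083: Fri/Fri  2084: Sun/Sat  2085: Mon/Mon  2086: Tue/Tue  2087: Wed/Wed  2088: Fri/Thu  2089: Sat/Sat  2090: Sun/Sun  …(16 more)…  2107: Sat/Sat  2108: Mon/Sun  2109: Tue/Tue  2110: Wed/Wed  2111: Thu/Thu  2112: Sat/Fri  2113: Sun/Sun  2114: Mon/Mon  2115: Tue/Tue  2116: Thu/Wed  2117: Fri/Fri  2118: Sat/Sat  2119: Sun/Sun  2120: Tue/Mon ✓
Both conditions hold in: 2080, 2120 — 2.

2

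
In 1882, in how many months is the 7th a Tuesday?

3

Check the 7th of each month of 1882: Jan 7: Sat, Feb 7: Tue, Mar 7: Tue, Apr 7: Fri, May 7: Sun, Jun 7: Wed, Jul 7: Fri, Aug 7: Mon, Sep 7: Thu, Oct 7: Sat, Nov 7: Tue, Dec 7: Thu.
Tuesday occurs in February, March, November — 3 months.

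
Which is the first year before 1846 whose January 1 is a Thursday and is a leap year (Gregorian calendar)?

1824

Jan 1 advances by 2 weekdays after a leap year and by 1 after a common year.
1846: Jan 1 is Thursday.
1845: Wednesday
1844: Monday (leap)
1843: Sunday
1842: Saturday
1841: Friday
1840: Wednesday (leap)
1839: Tuesday
1838: Monday
1837: Sunday
1836: Friday (leap)
1835: Thursday
1834: Wednesday
1833: Tuesday
1832: Sunday (leap)
1831: Saturday
1830: Friday
1829: Thursday
1828: Tuesday (leap)
1827: Monday
1826: Sunday
1825: Saturday
1824: Thursday (leap)
1824 begins on a Thursday and is a leap year.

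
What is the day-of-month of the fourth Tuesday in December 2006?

26

December 1, 2006 is a Friday, so the first Tuesday is the 5th.
The fourth Tuesday is 5 + 21 = 26.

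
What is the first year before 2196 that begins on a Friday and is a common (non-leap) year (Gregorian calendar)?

2190

Jan 1 advances by 2 weekdays after a leap year and by 1 after a common year.
2196: Jan 1 is Friday (leap).
2195: Thursday
2194: Wednesday
2193: Tuesday
2192: Sunday (leap)
2191: Saturday
2190: Friday
2190 begins on a Friday and is a common year.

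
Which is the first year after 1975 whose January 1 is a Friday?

1982

Jan 1 advances by 2 weekdays after a leap year and by 1 after a common year.
1975: Jan 1 is Wednesday.
1976: Thursday (leap)
1977: Saturday
1978: Sunday
1979: Monday
1980: Tuesday (leap)
1981: Thursday
1982: Friday
1982 begins on a Friday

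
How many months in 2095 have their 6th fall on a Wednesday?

2

Check the 6th of each month of 2095: Jan 6: Thu, Feb 6: Sun, Mar 6: Sun, Apr 6: Wed, May 6: Fri, Jun 6: Mon, Jul 6: Wed, Aug 6: Sat, Sep 6: Tue, Oct 6: Thu, Nov 6: Sun, Dec 6: Tue.
Wednesday occurs in April, July — 2 months.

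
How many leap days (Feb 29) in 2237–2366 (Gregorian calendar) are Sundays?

Leap years in 2237–2366: 31 of them.
Feb 29 weekday advances by 5 (mod 7) from one leap year to the next four years later (or differs when a century non-leap intervenes).
Leap-day weekdays: 2240:Sat 2244:Thu 2248:Tue 2252:Sun✓ 2256:Fri 2260:Wed 2264:Mon 2268:Sat 2272:Thu 2276:Tue 2280:Sun✓ 2284:Fri 2288:Wed …(5 more)… 2316:Tue 2320:Sun✓ 2324:Fri 2328:Wed 2332:Mon 2336:Sat 2340:Thu 2344:Tue 2348:Sun✓ 2352:Fri 2356:Wed 2360:Mon 2364:Sat
Sunday: 2252, 2280, 2320, 2348 → 4.

4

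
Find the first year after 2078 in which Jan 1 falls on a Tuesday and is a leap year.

2092

Jan 1 advances by 2 weekdays after a leap year and by 1 after a common year.
2078: Jan 1 is Saturday.
2079: Sunday
2080: Monday (leap)
2081: Wednesday
2082: Thursday
2083: Friday
2084: Saturday (leap)
2085: Monday
2086: Tuesday
2087: Wednesday
2088: Thursday (leap)
2089: Saturday
2090: Sunday
2091: Monday
2092: Tuesday (leap)
2092 begins on a Tuesday and is a leap year.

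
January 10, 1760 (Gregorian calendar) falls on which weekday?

January 1, 1760 is a Tuesday.
January 10 is day 10 of the year, i.e. 9 days after Jan 1.
9 mod 7 = 2, so advance 2 weekdays from Tuesday: Thursday.

Thursday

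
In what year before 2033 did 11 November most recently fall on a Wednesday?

From one year to the next, a fixed date's weekday advances by 1, or by 2 when a Feb 29 lies between the two dates.
2033: November 11 is Friday.
2032: Thursday (−1)
2031: Tuesday (−2)
2030: Monday (−1)
2029: Sunday (−1)
2028: Saturday (−1)
2027: Thursday (−2)
2026: Wednesday (−1)
11 November falls on a Wednesday in 2026.

2026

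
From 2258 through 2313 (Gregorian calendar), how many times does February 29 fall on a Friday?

1

Leap years in 2258–2313: 13 of them.
Feb 29 weekday advances by 5 (mod 7) from one leap year to the next four years later (or differs when a century non-leap intervenes).
Leap-day weekdays: 2260:Wed 2264:Mon 2268:Sat 2272:Thu 2276:Tue 2280:Sun 2284:Fri✓ 2288:Wed 2292:Mon 2296:Sat 2304:Mon 2308:Sat 2312:Thu
Friday: 2284 → 1.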